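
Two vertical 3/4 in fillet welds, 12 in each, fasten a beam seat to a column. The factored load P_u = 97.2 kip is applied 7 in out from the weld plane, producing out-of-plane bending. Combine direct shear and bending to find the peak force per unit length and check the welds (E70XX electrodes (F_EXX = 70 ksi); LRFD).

f_max ≈ 14.7 kip/in; adequate

L_w = 2 × 12 = 24 in; section modulus (unit throat) S = 2 × L²/6 = 48 in².
Direct shear f_v = P/L_w = 97.2/24 = 4.05 kip/in.
Moment M = P × e = 97.2 × 7 = 680.4 kip·in; bending f_b = M/S = 14.17 kip/in.
f_max = √(f_v² + f_b²) = √(4.05² + 14.17²) = 14.74 kip/in.
φr_n = 0.75 × 0.6 × 70 × (0.707 × 0.75) = 16.7 kip/in → adequate.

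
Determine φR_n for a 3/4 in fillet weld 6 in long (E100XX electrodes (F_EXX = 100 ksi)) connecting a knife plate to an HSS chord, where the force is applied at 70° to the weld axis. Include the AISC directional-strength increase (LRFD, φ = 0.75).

φR_n ≈ 208 kips

t_e = 0.707 × 0.75 = 0.5302 in; A_we = 0.5302 × 6 = 3.181 in².
Directional factor: 1.0 + 0.5 sin^1.5(70°) = 1.455.
F_nw = 0.6 × 100 × 1.455 = 87.33 ksi.
φR_n = 0.75 × 87.33 × 3.181 = 208.4 kips.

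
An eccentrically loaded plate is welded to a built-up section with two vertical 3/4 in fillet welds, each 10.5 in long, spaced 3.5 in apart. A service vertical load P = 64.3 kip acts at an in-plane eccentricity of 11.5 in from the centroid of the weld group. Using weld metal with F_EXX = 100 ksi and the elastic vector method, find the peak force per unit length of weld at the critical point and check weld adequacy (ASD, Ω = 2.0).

Total weld length L_w = 21 in. Treat welds as unit-width lines.
Polar moment about centroid: J = 2[d³/12 + d(b/2)²] = 2[10.5³/12 + 10.5×1.75²] = 257.2 in³.
Direct shear f_v = P/L_w = 64.3 / 21 = 3.062 kip/in (vertical).
Torsion M = P·e = 64.3 × 11.5 = 739.45 kip·in.
Critical point at (x, y) = (1.75, 5.25) from centroid. f_tx = M·y/J = 15.09 kip/in; f_ty = M·x/J = 5.03 kip/in.
Resultant f_max = √[f_tx² + (f_v + f_ty)²] = √[15.09² + (3.062 + 5.03)²] = 17.12 kip/in.
Capacity per unit length: r_n/Ω = (1/2.0) × 0.6 × 100 × (0.707 × 0.75) = 15.91 kip/in.
17.12 > 15.91 → NOT adequate.

f_max ≈ 17.1 kip/in; NOT adequate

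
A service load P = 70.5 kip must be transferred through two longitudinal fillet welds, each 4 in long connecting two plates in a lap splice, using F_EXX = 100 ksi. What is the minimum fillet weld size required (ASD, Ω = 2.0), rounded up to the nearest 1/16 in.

w = 7/16 in

Total weld length L = 8 in.
Required throat t_e = P × Ω / (0.6 F_EXX × L) = 70.5 × 2.0 / (0.6 × 100 × 8) = 0.2938 in.
Required leg w = t_e / 0.707 = 0.4155 in → use 7/16 in.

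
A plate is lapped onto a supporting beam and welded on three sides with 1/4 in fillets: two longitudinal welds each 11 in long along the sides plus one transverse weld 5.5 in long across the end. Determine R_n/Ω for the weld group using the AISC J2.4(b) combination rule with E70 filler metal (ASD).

R_n/Ω ≈ 102 kip

E70XX → F_EXX = 70 ksi.
t_e = 0.707 × 0.25 = 0.1767 in.
R_nwl = 0.6 × 70 × 0.1767 × 22 = 163.3 kip (longitudinal, 2 welds).
R_nwt = 0.6 × 70 × 0.1767 × 5.5 = 40.83 kip (transverse, base value).
(i) R_nwl + R_nwt = 204.1 kip; (ii) 0.85 R_nwl + 1.5 R_nwt = 200.1 kip.
R_n = max = 204.1 kip [governs: (i)]; R_n/Ω = 102.1 kip.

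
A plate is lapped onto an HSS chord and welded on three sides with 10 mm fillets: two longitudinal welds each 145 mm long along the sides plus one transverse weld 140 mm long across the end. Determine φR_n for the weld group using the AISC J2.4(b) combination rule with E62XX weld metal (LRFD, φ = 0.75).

φR_n ≈ 900 kN

E62XX → F_EXX = 620 MPa.
t_e = 0.707 × 10 = 7.07 mm.
R_nwl = 0.6 × 620 × 7.07 × 290 × 10⁻³ = 762.7 kN (longitudinal, 2 welds).
R_nwt = 0.6 × 620 × 7.07 × 140 × 10⁻³ = 368.2 kN (transverse, base value).
(i) R_nwl + R_nwt = 1131 kN; (ii) 0.85 R_nwl + 1.5 R_nwt = 1201 kN.
R_n = max = 1201 kN [governs: (ii)]; φR_n = 900.5 kN.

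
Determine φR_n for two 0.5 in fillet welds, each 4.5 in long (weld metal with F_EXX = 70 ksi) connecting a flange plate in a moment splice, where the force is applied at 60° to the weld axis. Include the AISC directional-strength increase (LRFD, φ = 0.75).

t_e = 0.707 × 0.5 = 0.3535 in; A_we = 0.3535 × 9 = 3.181 in².
Directional factor: 1.0 + 0.5 sin^1.5(60°) = 1.403.
F_nw = 0.6 × 70 × 1.403 = 58.92 ksi.
φR_n = 0.75 × 58.92 × 3.181 = 140.6 kips.

φR_n ≈ 141 kips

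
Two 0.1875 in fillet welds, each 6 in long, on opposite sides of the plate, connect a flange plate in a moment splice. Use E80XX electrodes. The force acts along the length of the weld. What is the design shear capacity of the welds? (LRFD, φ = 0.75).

E80XX → F_EXX = 80 ksi.
Effective throat t_e = 0.707 × 0.1875 = 0.1326 in.
Total length L = 12 in; A_we = 0.1326 × 12 = 1.591 in².
F_nw = 0.6 F_EXX = 0.6 × 80 = 48 ksi.
φR_n = 0.75 × 48 × 1.591 = 57.27 kips.

φR_n ≈ 57.3 kips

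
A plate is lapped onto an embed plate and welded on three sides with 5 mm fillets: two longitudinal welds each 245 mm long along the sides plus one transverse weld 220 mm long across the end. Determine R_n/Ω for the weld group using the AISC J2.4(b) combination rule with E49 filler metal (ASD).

E49XX → F_EXX = 490 MPa.
t_e = 0.707 × 5 = 3.535 mm.
R_nwl = 0.6 × 490 × 3.535 × 490 × 10⁻³ = 509.3 kN (longitudinal, 2 welds).
R_nwt = 0.6 × 490 × 3.535 × 220 × 10⁻³ = 228.6 kN (transverse, base value).
(i) R_nwl + R_nwt = 737.9 kN; (ii) 0.85 R_nwl + 1.5 R_nwt = 775.8 kN.
R_n = max = 775.8 kN [governs: (ii)]; R_n/Ω = 387.9 kN.

R_n/Ω ≈ 388 kN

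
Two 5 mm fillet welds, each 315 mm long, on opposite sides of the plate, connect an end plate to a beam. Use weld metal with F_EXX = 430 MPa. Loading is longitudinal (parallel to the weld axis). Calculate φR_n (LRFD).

φR_n ≈ 431 kN

Effective throat t_e = 0.707 × 5 = 3.535 mm.
Total length L = 630 mm; A_we = 3.535 × 630 = 2227 mm².
F_nw = 0.6 F_EXX = 0.6 × 430 = 258 MPa.
φR_n = 0.75 × 258 × 2227 × 10⁻³ = 430.9 kN.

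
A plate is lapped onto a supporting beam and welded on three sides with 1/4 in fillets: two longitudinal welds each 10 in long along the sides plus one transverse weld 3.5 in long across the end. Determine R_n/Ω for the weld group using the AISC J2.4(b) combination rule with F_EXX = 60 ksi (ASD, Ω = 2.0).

R_n/Ω ≈ 74.8 kips

t_e = 0.707 × 0.25 = 0.1767 in.
R_nwl = 0.6 × 60 × 0.1767 × 20 = 127.3 kips (longitudinal, 2 welds).
R_nwt = 0.6 × 60 × 0.1767 × 3.5 = 22.27 kips (transverse, base value).
(i) R_nwl + R_nwt = 149.5 kips; (ii) 0.85 R_nwl + 1.5 R_nwt = 141.6 kips.
R_n = max = 149.5 kips [governs: (i)]; R_n/Ω = 74.77 kips.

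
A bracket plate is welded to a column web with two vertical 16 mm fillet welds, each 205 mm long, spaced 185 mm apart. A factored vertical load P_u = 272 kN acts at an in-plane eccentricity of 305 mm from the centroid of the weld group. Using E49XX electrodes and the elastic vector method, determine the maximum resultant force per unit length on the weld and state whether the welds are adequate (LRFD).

f_max ≈ 2800 N/mm; NOT adequate

E49XX → F_EXX = 490 MPa.
Total weld length L_w = 410 mm. Treat welds as unit-width lines.
Polar moment about centroid: J = 2[d³/12 + d(b/2)²] = 2[205³/12 + 205×92.5²] = 4944000 mm³.
Direct shear f_v = P/L_w = 272×10³ / 410 = 663.4 N/mm (vertical).
Torsion M = P·e = 272×10³ × 305 = 82960000 N·mm.
Critical point at (x, y) = (92.5, 102.5) from centroid. f_tx = M·y/J = 1720 N/mm; f_ty = M·x/J = 1552 N/mm.
Resultant f_max = √[f_tx² + (f_v + f_ty)²] = √[1720² + (663.4 + 1552)²] = 2805 N/mm.
Capacity per unit length: φr_n = 0.75 × 0.6 × 490 × (0.707 × 16) = 2494 N/mm.
2805 > 2494 → NOT adequate.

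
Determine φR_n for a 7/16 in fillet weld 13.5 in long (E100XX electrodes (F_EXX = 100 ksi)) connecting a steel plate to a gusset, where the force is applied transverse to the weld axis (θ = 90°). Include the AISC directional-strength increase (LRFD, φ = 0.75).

t_e = 0.707 × 0.4375 = 0.3093 in; A_we = 0.3093 × 13.5 = 4.176 in².
Directional factor: 1.0 + 0.5 sin^1.5(90°) = 1.5.
F_nw = 0.6 × 100 × 1.5 = 90 ksi.
φR_n = 0.75 × 90 × 4.176 = 281.9 kip.

φR_n ≈ 282 kip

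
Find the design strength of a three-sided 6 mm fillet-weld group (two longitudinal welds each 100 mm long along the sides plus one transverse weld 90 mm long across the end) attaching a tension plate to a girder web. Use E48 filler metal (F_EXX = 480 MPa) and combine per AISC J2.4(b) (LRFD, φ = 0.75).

φR_n ≈ 279 kN

t_e = 0.707 × 6 = 4.242 mm.
R_nwl = 0.6 × 480 × 4.242 × 200 × 10⁻³ = 244.3 kN (longitudinal, 2 welds).
R_nwt = 0.6 × 480 × 4.242 × 90 × 10⁻³ = 110 kN (transverse, base value).
(i) R_nwl + R_nwt = 354.3 kN; (ii) 0.85 R_nwl + 1.5 R_nwt = 372.6 kN.
R_n = max = 372.6 kN [governs: (ii)]; φR_n = 279.5 kN.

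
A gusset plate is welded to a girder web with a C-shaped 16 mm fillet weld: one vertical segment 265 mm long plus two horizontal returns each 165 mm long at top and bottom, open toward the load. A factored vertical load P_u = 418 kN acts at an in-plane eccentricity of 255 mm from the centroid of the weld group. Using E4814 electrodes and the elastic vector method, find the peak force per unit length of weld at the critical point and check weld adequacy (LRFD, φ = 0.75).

E48XX → F_EXX = 480 MPa.
Total weld length L_w = 595 mm. Treat welds as unit-width lines.
Centroid: x̄ = 2×165×82.5 / 595 = 45.76 mm from the vertical weld.
Polar moment about centroid: J = I_x + I_y = [265³/12 + 2×165×132.5²] + [265×45.76² + 2(165³/12 + 165×36.74²)] = 9093000 mm³.
Direct shear f_v = P/L_w = 418×10³ / 595 = 702.5 N/mm (vertical).
Torsion M = P·e = 418×10³ × 255 = 106590000 N·mm.
Critical point at (x, y) = (119.2, 132.5) from centroid. f_tx = M·y/J = 1553 N/mm; f_ty = M·x/J = 1398 N/mm.
Resultant f_max = √[f_tx² + (f_v + f_ty)²] = √[1553² + (702.5 + 1398)²] = 2612 N/mm.
Capacity per unit length: φr_n = 0.75 × 0.6 × 480 × (0.707 × 16) = 2443 N/mm.
2612 > 2443 → NOT adequate.

f_max ≈ 2610 N/mm; NOT adequate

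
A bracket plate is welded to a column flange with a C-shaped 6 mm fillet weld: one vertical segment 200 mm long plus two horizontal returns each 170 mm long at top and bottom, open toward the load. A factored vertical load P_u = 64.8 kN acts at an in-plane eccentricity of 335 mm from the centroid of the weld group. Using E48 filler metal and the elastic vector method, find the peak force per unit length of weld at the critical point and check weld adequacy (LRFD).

E48XX → F_EXX = 480 MPa.
Total weld length L_w = 540 mm. Treat welds as unit-width lines.
Centroid: x̄ = 2×170×85 / 540 = 53.52 mm from the vertical weld.
Polar moment about centroid: J = I_x + I_y = [200³/12 + 2×170×100²] + [200×53.52² + 2(170³/12 + 170×31.48²)] = 5795000 mm³.
Direct shear f_v = P/L_w = 64.8×10³ / 540 = 120 N/mm (vertical).
Torsion M = P·e = 64.8×10³ × 335 = 21708000 N·mm.
Critical point at (x, y) = (116.5, 100) from centroid. f_tx = M·y/J = 374.6 N/mm; f_ty = M·x/J = 436.3 N/mm.
Resultant f_max = √[f_tx² + (f_v + f_ty)²] = √[374.6² + (120 + 436.3)²] = 670.7 N/mm.
Capacity per unit length: φr_n = 0.75 × 0.6 × 480 × (0.707 × 6) = 916.3 N/mm.
670.7 ≤ 916.3 → adequate.

f_max ≈ 671 N/mm; adequate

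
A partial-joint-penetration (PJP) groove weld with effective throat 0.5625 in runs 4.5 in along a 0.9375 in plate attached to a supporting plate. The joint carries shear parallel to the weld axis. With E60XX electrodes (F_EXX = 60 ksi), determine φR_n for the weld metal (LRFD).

φR_n ≈ 68.3 kip

Effective throat (given) t_e = 0.5625 in.
A_we = 0.5625 × 4.5 = 2.531 in².
F_nw = 0.6 F_EXX = 36 ksi.
φR_n = 0.75 × 36 × 2.531 = 68.34 kip.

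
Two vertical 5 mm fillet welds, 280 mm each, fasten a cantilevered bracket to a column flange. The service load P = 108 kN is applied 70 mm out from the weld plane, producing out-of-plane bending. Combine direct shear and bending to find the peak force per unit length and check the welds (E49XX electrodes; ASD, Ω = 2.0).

E49XX → F_EXX = 490 MPa.
L_w = 2 × 280 = 560 mm; section modulus (unit throat) S = 2 × L²/6 = 26130 mm².
Direct shear f_v = P/L_w = 108×10³/560 = 192.9 N/mm.
Moment M = P × e = 108×10³ × 70 = 7560000 N·mm; bending f_b = M/S = 289.3 N/mm.
f_max = √(f_v² + f_b²) = √(192.9² + 289.3²) = 347.7 N/mm.
r_n/Ω = (1/2.0) × 0.6 × 490 × (0.707 × 5) = 519.6 N/mm → adequate.

f_max ≈ 348 N/mm; adequate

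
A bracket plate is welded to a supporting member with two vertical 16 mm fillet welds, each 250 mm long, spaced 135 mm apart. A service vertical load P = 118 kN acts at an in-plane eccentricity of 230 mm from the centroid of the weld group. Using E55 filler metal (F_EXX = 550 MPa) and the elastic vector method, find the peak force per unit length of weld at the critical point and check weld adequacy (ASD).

Total weld length L_w = 500 mm. Treat welds as unit-width lines.
Polar moment about centroid: J = 2[d³/12 + d(b/2)²] = 2[250³/12 + 250×67.5²] = 4882000 mm³.
Direct shear f_v = P/L_w = 118×10³ / 500 = 236 N/mm (vertical).
Torsion M = P·e = 118×10³ × 230 = 27140000 N·mm.
Critical point at (x, y) = (67.5, 125) from centroid. f_tx = M·y/J = 694.9 N/mm; f_ty = M·x/J = 375.2 N/mm.
Resultant f_max = √[f_tx² + (f_v + f_ty)²] = √[694.9² + (236 + 375.2)²] = 925.4 N/mm.
Capacity per unit length: r_n/Ω = (1/2.0) × 0.6 × 550 × (0.707 × 16) = 1866 N/mm.
925.4 ≤ 1866 → adequate.

f_max ≈ 925 N/mm; adequate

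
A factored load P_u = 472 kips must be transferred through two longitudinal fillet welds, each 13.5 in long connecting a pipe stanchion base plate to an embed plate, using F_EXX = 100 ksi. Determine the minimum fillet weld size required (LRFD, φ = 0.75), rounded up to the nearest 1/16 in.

w = 9/16 in

Total weld length L = 27 in.
Required throat t_e = P_u / (φ × 0.6 F_EXX × L) = 472 / (0.75 × 0.6 × 100 × 27) = 0.3885 in.
Required leg w = t_e / 0.707 = 0.5495 in → use 9/16 in.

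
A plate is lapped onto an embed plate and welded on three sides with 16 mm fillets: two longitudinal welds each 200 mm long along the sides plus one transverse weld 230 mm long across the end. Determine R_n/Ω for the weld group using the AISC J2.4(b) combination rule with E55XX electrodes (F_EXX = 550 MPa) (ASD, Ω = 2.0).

t_e = 0.707 × 16 = 11.31 mm.
R_nwl = 0.6 × 550 × 11.31 × 400 × 10⁻³ = 1493 kN (longitudinal, 2 welds).
R_nwt = 0.6 × 550 × 11.31 × 230 × 10⁻³ = 858.6 kN (transverse, base value).
(i) R_nwl + R_nwt = 2352 kN; (ii) 0.85 R_nwl + 1.5 R_nwt = 2557 kN.
R_n = max = 2557 kN [governs: (ii)]; R_n/Ω = 1279 kN.

R_n/Ω ≈ 1280 kN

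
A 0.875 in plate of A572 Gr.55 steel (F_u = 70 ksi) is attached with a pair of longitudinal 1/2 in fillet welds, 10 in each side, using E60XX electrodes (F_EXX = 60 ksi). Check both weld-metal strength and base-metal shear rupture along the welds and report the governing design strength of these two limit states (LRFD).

t_e = 0.707 × 0.5 = 0.3535 in; L = 20 in.
Weld metal: φR_n = 0.75 × 0.6 × 60 × 0.3535 × 20 = 190.9 kip.
Base metal (shear rupture): φR_n = 0.75 × 0.6 × 70 × 0.875 × 20 = 551.2 kip.
Governing: weld metal.

φR_n ≈ 191 kip (weld metal governs)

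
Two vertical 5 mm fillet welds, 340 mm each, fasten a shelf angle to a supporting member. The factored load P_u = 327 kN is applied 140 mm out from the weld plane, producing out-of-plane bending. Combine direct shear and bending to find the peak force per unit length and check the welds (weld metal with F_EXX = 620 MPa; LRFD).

f_max ≈ 1280 N/mm; NOT adequate

L_w = 2 × 340 = 680 mm; section modulus (unit throat) S = 2 × L²/6 = 38530 mm².
Direct shear f_v = P/L_w = 327×10³/680 = 480.9 N/mm.
Moment M = P × e = 327×10³ × 140 = 45780000 N·mm; bending f_b = M/S = 1188 N/mm.
f_max = √(f_v² + f_b²) = √(480.9² + 1188²) = 1282 N/mm.
φr_n = 0.75 × 0.6 × 620 × (0.707 × 5) = 986.3 N/mm → NOT adequate.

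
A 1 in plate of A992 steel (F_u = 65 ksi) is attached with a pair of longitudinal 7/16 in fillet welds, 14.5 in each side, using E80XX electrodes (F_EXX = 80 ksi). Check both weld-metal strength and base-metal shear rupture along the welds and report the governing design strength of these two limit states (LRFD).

φR_n ≈ 323 kips (weld metal governs)

t_e = 0.707 × 0.4375 = 0.3093 in; L = 29 in.
Weld metal: φR_n = 0.75 × 0.6 × 80 × 0.3093 × 29 = 322.9 kips.
Base metal (shear rupture): φR_n = 0.75 × 0.6 × 65 × 1 × 29 = 848.2 kips.
Governing: weld metal.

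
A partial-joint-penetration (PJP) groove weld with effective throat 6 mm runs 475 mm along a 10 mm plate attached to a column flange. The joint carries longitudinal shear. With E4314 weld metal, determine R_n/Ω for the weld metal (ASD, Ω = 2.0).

R_n/Ω ≈ 368 kN

E43XX → F_EXX = 430 MPa.
Effective throat (given) t_e = 6 mm.
A_we = 6 × 475 = 2850 mm².
F_nw = 0.6 F_EXX = 258 MPa.
R_n/Ω = (258 × 2850) / 2.0 × 10⁻³ = 367.7 kN.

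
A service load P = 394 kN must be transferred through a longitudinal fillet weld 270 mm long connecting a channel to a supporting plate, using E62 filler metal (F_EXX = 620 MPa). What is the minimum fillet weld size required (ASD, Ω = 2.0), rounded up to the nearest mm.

w = 12 mm

Total weld length L = 270 mm.
Required throat t_e = P × Ω / (0.6 F_EXX × L) = 394 × 2.0 / (0.6 × 620 × 270 × 10⁻³) = 7.845 mm.
Required leg w = t_e / 0.707 = 11.1 mm → use 12 mm.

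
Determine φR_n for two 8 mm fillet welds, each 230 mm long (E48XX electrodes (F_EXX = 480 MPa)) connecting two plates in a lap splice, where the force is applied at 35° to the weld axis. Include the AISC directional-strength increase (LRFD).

φR_n ≈ 684 kN

t_e = 0.707 × 8 = 5.656 mm; A_we = 5.656 × 460 = 2602 mm².
Directional factor: 1.0 + 0.5 sin^1.5(35°) = 1.217.
F_nw = 0.6 × 480 × 1.217 = 350.6 MPa.
φR_n = 0.75 × 350.6 × 2602 × 10⁻³ = 684 kN.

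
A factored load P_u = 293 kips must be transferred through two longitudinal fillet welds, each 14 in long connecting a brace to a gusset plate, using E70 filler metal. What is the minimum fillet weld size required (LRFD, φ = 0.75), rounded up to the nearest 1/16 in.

w = 1/2 in

E70XX → F_EXX = 70 ksi.
Total weld length L = 28 in.
Required throat t_e = P_u / (φ × 0.6 F_EXX × L) = 293 / (0.75 × 0.6 × 70 × 28) = 0.3322 in.
Required leg w = t_e / 0.707 = 0.4699 in → use 1/2 in.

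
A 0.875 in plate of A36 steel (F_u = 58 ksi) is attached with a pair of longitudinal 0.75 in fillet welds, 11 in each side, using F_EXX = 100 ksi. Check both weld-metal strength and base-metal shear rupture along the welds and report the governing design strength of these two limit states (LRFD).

φR_n ≈ 502 kip (base-metal shear rupture governs)

t_e = 0.707 × 0.75 = 0.5302 in; L = 22 in.
Weld metal: φR_n = 0.75 × 0.6 × 100 × 0.5302 × 22 = 524.9 kip.
Base metal (shear rupture): φR_n = 0.75 × 0.6 × 58 × 0.875 × 22 = 502.4 kip.
Governing: base-metal shear rupture.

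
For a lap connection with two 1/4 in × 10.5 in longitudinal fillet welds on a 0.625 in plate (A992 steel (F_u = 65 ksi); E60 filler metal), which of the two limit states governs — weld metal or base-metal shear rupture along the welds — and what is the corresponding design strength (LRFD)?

E60XX → F_EXX = 60 ksi.
t_e = 0.707 × 0.25 = 0.1767 in; L = 21 in.
Weld metal: φR_n = 0.75 × 0.6 × 60 × 0.1767 × 21 = 100.2 kips.
Base metal (shear rupture): φR_n = 0.75 × 0.6 × 65 × 0.625 × 21 = 383.9 kips.
Governing: weld metal.

φR_n ≈ 100 kips (weld metal governs)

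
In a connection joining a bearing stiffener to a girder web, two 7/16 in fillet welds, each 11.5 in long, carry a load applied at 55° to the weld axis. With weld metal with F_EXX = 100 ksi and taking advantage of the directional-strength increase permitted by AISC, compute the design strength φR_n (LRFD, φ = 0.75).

φR_n ≈ 439 kips

t_e = 0.707 × 0.4375 = 0.3093 in; A_we = 0.3093 × 23 = 7.114 in².
Directional factor: 1.0 + 0.5 sin^1.5(55°) = 1.371.
F_nw = 0.6 × 100 × 1.371 = 82.24 ksi.
φR_n = 0.75 × 82.24 × 7.114 = 438.8 kips.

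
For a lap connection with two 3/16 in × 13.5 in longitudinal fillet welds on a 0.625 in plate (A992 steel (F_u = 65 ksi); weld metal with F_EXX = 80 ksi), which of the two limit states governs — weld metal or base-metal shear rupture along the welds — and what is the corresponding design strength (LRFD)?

φR_n ≈ 129 kip (weld metal governs)

t_e = 0.707 × 0.1875 = 0.1326 in; L = 27 in.
Weld metal: φR_n = 0.75 × 0.6 × 80 × 0.1326 × 27 = 128.9 kip.
Base metal (shear rupture): φR_n = 0.75 × 0.6 × 65 × 0.625 × 27 = 493.6 kip.
Governing: weld metal.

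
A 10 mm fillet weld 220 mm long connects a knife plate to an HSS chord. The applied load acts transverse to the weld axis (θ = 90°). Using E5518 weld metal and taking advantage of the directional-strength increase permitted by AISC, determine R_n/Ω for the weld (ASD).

R_n/Ω ≈ 385 kN

E55XX → F_EXX = 550 MPa.
t_e = 0.707 × 10 = 7.07 mm; A_we = 7.07 × 220 = 1555 mm².
Directional factor: 1.0 + 0.5 sin^1.5(90°) = 1.5.
F_nw = 0.6 × 550 × 1.5 = 495 MPa.
R_n/Ω = (495 × 1555) / 2.0 × 10⁻³ = 385 kN.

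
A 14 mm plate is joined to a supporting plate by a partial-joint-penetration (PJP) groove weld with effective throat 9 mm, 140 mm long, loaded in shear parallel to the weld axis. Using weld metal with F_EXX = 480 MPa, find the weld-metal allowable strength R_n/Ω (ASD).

Effective throat (given) t_e = 9 mm.
A_we = 9 × 140 = 1260 mm².
F_nw = 0.6 F_EXX = 288 MPa.
R_n/Ω = (288 × 1260) / 2.0 × 10⁻³ = 181.4 kN.

R_n/Ω ≈ 181 kN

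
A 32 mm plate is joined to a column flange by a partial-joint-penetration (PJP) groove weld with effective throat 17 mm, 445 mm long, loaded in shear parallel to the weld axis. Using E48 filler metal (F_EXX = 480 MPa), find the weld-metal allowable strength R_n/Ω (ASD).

Effective throat (given) t_e = 17 mm.
A_we = 17 × 445 = 7565 mm².
F_nw = 0.6 F_EXX = 288 MPa.
R_n/Ω = (288 × 7565) / 2.0 × 10⁻³ = 1089 kN.

R_n/Ω ≈ 1090 kN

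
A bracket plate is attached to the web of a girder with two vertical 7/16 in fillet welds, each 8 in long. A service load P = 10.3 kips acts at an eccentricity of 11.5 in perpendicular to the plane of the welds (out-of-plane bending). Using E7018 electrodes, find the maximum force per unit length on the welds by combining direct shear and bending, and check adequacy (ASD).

f_max ≈ 5.59 kip/in; adequate

E70XX → F_EXX = 70 ksi.
L_w = 2 × 8 = 16 in; section modulus (unit throat) S = 2 × L²/6 = 21.33 in².
Direct shear f_v = P/L_w = 10.3/16 = 0.6438 kip/in.
Moment M = P × e = 10.3 × 11.5 = 118.45 kip·in; bending f_b = M/S = 5.552 kip/in.
f_max = √(f_v² + f_b²) = √(0.6438² + 5.552²) = 5.59 kip/in.
r_n/Ω = (1/2.0) × 0.6 × 70 × (0.707 × 0.4375) = 6.496 kip/in → adequate.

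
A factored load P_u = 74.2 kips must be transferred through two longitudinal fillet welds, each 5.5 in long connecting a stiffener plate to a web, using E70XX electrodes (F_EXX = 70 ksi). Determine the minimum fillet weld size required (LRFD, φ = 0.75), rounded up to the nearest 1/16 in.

Total weld length L = 11 in.
Required throat t_e = P_u / (φ × 0.6 F_EXX × L) = 74.2 / (0.75 × 0.6 × 70 × 11) = 0.2141 in.
Required leg w = t_e / 0.707 = 0.3029 in → use 5/16 in.

w = 5/16 in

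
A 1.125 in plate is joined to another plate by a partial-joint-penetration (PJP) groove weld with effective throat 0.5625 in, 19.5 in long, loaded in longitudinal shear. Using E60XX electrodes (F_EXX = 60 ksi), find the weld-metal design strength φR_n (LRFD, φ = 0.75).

Effective throat (given) t_e = 0.5625 in.
A_we = 0.5625 × 19.5 = 10.97 in².
F_nw = 0.6 F_EXX = 36 ksi.
φR_n = 0.75 × 36 × 10.97 = 296.2 kips.

φR_n ≈ 296 kips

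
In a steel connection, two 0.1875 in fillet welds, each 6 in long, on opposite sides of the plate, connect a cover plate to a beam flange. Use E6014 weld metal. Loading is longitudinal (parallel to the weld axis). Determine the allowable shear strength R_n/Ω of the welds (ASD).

R_n/Ω ≈ 28.6 kips

E60XX → F_EXX = 60 ksi.
Effective throat t_e = 0.707 × 0.1875 = 0.1326 in.
Total length L = 12 in; A_we = 0.1326 × 12 = 1.591 in².
F_nw = 0.6 F_EXX = 0.6 × 60 = 36 ksi.
R_n = 36 × 1.591 = 57.27 kips; R_n/Ω = 57.27/2.0 = 28.63 kips.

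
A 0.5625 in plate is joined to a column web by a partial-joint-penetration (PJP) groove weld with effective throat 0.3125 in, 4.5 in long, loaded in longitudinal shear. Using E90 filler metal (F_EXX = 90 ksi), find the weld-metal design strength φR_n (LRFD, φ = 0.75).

φR_n ≈ 57 kip

Effective throat (given) t_e = 0.3125 in.
A_we = 0.3125 × 4.5 = 1.406 in².
F_nw = 0.6 F_EXX = 54 ksi.
φR_n = 0.75 × 54 × 1.406 = 56.95 kip.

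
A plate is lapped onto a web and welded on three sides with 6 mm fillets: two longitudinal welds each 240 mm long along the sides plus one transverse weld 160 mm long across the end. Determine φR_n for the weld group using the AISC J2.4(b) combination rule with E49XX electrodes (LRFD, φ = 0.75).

φR_n ≈ 606 kN

E49XX → F_EXX = 490 MPa.
t_e = 0.707 × 6 = 4.242 mm.
R_nwl = 0.6 × 490 × 4.242 × 480 × 10⁻³ = 598.6 kN (longitudinal, 2 welds).
R_nwt = 0.6 × 490 × 4.242 × 160 × 10⁻³ = 199.5 kN (transverse, base value).
(i) R_nwl + R_nwt = 798.2 kN; (ii) 0.85 R_nwl + 1.5 R_nwt = 808.2 kN.
R_n = max = 808.2 kN [governs: (ii)]; φR_n = 606.1 kN.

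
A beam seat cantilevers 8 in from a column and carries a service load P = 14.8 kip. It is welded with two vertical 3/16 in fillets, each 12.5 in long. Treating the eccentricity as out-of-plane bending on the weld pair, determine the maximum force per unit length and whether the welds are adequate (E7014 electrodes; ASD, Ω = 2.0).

f_max ≈ 2.35 kip/in; adequate

E70XX → F_EXX = 70 ksi.
L_w = 2 × 12.5 = 25 in; section modulus (unit throat) S = 2 × L²/6 = 52.08 in².
Direct shear f_v = P/L_w = 14.8/25 = 0.592 kip/in.
Moment M = P × e = 14.8 × 8 = 118.4 kip·in; bending f_b = M/S = 2.273 kip/in.
f_max = √(f_v² + f_b²) = √(0.592² + 2.273²) = 2.349 kip/in.
r_n/Ω = (1/2.0) × 0.6 × 70 × (0.707 × 0.1875) = 2.784 kip/in → adequate.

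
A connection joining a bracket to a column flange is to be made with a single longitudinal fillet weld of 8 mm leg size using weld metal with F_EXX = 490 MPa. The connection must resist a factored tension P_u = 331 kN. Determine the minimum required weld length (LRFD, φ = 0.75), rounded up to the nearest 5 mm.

L = 270 mm

Throat t_e = 0.707 × 8 = 5.656 mm.
φr_n = 0.75 × 0.6 × 490 × 5.656 × 10⁻³ = 1.247 kN/mm.
L_req = P_u / φr_n = 331 / 1.247 = 265.4 mm total.
Round up → use L = 270 mm.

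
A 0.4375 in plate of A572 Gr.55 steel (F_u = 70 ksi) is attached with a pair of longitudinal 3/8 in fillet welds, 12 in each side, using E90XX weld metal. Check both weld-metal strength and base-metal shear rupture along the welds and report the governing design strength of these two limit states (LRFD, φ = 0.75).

E90XX → F_EXX = 90 ksi.
t_e = 0.707 × 0.375 = 0.2651 in; L = 24 in.
Weld metal: φR_n = 0.75 × 0.6 × 90 × 0.2651 × 24 = 257.7 kips.
Base metal (shear rupture): φR_n = 0.75 × 0.6 × 70 × 0.4375 × 24 = 330.8 kips.
Governing: weld metal.

φR_n ≈ 258 kips (weld metal governs)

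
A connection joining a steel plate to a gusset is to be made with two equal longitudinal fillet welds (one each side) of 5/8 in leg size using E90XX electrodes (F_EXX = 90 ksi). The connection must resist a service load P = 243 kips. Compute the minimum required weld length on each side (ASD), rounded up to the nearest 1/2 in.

L = 10.5 in on each side

Throat t_e = 0.707 × 0.625 = 0.4419 in.
r_n/Ω = (0.6 × 90 × 0.4419) / 2.0 = 11.93 kip/in.
L_req = P / (r_n/Ω) = 243 / 11.93 = 20.37 in total.
Per side: 20.37 / 2 = 10.18 in.
Round up → use L = 10.5 in on each side.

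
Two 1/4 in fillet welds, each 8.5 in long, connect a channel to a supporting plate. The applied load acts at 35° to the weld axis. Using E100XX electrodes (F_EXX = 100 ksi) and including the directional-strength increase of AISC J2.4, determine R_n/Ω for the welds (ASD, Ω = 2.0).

t_e = 0.707 × 0.25 = 0.1767 in; A_we = 0.1767 × 17 = 3.005 in².
Directional factor: 1.0 + 0.5 sin^1.5(35°) = 1.217.
F_nw = 0.6 × 100 × 1.217 = 73.03 ksi.
R_n/Ω = (73.03 × 3.005) / 2.0 = 109.7 kips.

R_n/Ω ≈ 110 kips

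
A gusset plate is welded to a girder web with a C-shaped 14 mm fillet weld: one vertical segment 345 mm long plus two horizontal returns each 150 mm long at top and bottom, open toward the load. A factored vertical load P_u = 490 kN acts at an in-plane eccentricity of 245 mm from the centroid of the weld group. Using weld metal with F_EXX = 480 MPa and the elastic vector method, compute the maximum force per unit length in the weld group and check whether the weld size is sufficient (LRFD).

Total weld length L_w = 645 mm. Treat welds as unit-width lines.
Centroid: x̄ = 2×150×75 / 645 = 34.88 mm from the vertical weld.
Polar moment about centroid: J = I_x + I_y = [345³/12 + 2×150×172.5²] + [345×34.88² + 2(150³/12 + 150×40.12²)] = 13810000 mm³.
Direct shear f_v = P/L_w = 490×10³ / 645 = 759.7 N/mm (vertical).
Torsion M = P·e = 490×10³ × 245 = 120050000 N·mm.
Critical point at (x, y) = (115.1, 172.5) from centroid. f_tx = M·y/J = 1499 N/mm; f_ty = M·x/J = 1000 N/mm.
Resultant f_max = √[f_tx² + (f_v + f_ty)²] = √[1499² + (759.7 + 1000)²] = 2312 N/mm.
Capacity per unit length: φr_n = 0.75 × 0.6 × 480 × (0.707 × 14) = 2138 N/mm.
2312 > 2138 → NOT adequate.

f_max ≈ 2310 N/mm; NOT adequate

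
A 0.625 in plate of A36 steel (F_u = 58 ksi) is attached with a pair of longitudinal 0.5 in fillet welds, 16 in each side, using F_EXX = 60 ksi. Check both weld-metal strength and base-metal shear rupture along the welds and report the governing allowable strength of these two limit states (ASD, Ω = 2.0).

R_n/Ω ≈ 204 kips (weld metal governs)

t_e = 0.707 × 0.5 = 0.3535 in; L = 32 in.
Weld metal: R_n/Ω = (1/2.0) × 0.6 × 60 × 0.3535 × 32 = 203.6 kips.
Base metal (shear rupture): R_n/Ω = (1/2.0) × 0.6 × 58 × 0.625 × 32 = 348 kips.
Governing: weld metal.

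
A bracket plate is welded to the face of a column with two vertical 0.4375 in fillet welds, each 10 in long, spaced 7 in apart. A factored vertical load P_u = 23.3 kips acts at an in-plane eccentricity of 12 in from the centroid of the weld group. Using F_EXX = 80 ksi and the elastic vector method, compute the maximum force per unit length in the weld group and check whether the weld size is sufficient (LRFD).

f_max ≈ 4.91 kip/in; adequate

Total weld length L_w = 20 in. Treat welds as unit-width lines.
Polar moment about centroid: J = 2[d³/12 + d(b/2)²] = 2[10³/12 + 10×3.5²] = 411.7 in³.
Direct shear f_v = P/L_w = 23.3 / 20 = 1.165 kip/in (vertical).
Torsion M = P·e = 23.3 × 12 = 279.6 kip·in.
Critical point at (x, y) = (3.5, 5) from centroid. f_tx = M·y/J = 3.396 kip/in; f_ty = M·x/J = 2.377 kip/in.
Resultant f_max = √[f_tx² + (f_v + f_ty)²] = √[3.396² + (1.165 + 2.377)²] = 4.907 kip/in.
Capacity per unit length: φr_n = 0.75 × 0.6 × 80 × (0.707 × 0.4375) = 11.14 kip/in.
4.907 ≤ 11.14 → adequate.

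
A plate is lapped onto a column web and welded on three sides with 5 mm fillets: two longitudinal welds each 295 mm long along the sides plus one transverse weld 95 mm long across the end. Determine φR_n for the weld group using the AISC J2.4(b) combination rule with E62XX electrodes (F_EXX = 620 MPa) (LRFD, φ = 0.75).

t_e = 0.707 × 5 = 3.535 mm.
R_nwl = 0.6 × 620 × 3.535 × 590 × 10⁻³ = 775.9 kN (longitudinal, 2 welds).
R_nwt = 0.6 × 620 × 3.535 × 95 × 10⁻³ = 124.9 kN (transverse, base value).
(i) R_nwl + R_nwt = 900.8 kN; (ii) 0.85 R_nwl + 1.5 R_nwt = 846.9 kN.
R_n = max = 900.8 kN [governs: (i)]; φR_n = 675.6 kN.

φR_n ≈ 676 kN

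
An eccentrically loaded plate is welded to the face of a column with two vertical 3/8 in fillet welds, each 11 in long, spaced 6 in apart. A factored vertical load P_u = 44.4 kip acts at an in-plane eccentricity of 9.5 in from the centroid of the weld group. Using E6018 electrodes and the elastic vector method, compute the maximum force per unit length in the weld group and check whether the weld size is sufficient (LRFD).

f_max ≈ 7.47 kip/in; NOT adequate

E60XX → F_EXX = 60 ksi.
Total weld length L_w = 22 in. Treat welds as unit-width lines.
Polar moment about centroid: J = 2[d³/12 + d(b/2)²] = 2[11³/12 + 11×3²] = 419.8 in³.
Direct shear f_v = P/L_w = 44.4 / 22 = 2.018 kip/in (vertical).
Torsion M = P·e = 44.4 × 9.5 = 421.8 kip·in.
Critical point at (x, y) = (3, 5.5) from centroid. f_tx = M·y/J = 5.526 kip/in; f_ty = M·x/J = 3.014 kip/in.
Resultant f_max = √[f_tx² + (f_v + f_ty)²] = √[5.526² + (2.018 + 3.014)²] = 7.474 kip/in.
Capacity per unit length: φr_n = 0.75 × 0.6 × 60 × (0.707 × 0.375) = 7.158 kip/in.
7.474 > 7.158 → NOT adequate.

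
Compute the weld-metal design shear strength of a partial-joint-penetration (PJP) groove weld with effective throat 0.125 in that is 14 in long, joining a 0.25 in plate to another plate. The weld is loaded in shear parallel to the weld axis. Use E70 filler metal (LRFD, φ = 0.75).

φR_n ≈ 55.1 kip

E70XX → F_EXX = 70 ksi.
Effective throat (given) t_e = 0.125 in.
A_we = 0.125 × 14 = 1.75 in².
F_nw = 0.6 F_EXX = 42 ksi.
φR_n = 0.75 × 42 × 1.75 = 55.12 kip.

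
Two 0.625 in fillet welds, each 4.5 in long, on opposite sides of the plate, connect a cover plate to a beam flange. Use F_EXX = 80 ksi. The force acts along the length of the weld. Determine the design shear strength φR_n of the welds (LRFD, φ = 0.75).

Effective throat t_e = 0.707 × 0.625 = 0.4419 in.
Total length L = 9 in; A_we = 0.4419 × 9 = 3.977 in².
F_nw = 0.6 F_EXX = 0.6 × 80 = 48 ksi.
φR_n = 0.75 × 48 × 3.977 = 143.2 kips.

φR_n ≈ 143 kips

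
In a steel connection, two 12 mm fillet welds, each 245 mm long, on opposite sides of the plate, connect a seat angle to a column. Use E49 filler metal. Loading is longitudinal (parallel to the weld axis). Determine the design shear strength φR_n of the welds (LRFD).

E49XX → F_EXX = 490 MPa.
Effective throat t_e = 0.707 × 12 = 8.484 mm.
Total length L = 490 mm; A_we = 8.484 × 490 = 4157 mm².
F_nw = 0.6 F_EXX = 0.6 × 490 = 294 MPa.
φR_n = 0.75 × 294 × 4157 × 10⁻³ = 916.7 kN.

φR_n ≈ 917 kN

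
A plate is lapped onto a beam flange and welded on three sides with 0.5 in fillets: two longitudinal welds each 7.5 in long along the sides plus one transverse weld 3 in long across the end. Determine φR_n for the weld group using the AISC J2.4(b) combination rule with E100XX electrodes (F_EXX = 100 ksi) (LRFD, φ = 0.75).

φR_n ≈ 286 kips

t_e = 0.707 × 0.5 = 0.3535 in.
R_nwl = 0.6 × 100 × 0.3535 × 15 = 318.1 kips (longitudinal, 2 welds).
R_nwt = 0.6 × 100 × 0.3535 × 3 = 63.63 kips (transverse, base value).
(i) R_nwl + R_nwt = 381.8 kips; (ii) 0.85 R_nwl + 1.5 R_nwt = 365.9 kips.
R_n = max = 381.8 kips [governs: (i)]; φR_n = 286.3 kips.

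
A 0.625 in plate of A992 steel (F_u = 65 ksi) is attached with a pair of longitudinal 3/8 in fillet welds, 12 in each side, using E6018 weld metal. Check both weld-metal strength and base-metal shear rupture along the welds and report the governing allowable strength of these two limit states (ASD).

E60XX → F_EXX = 60 ksi.
t_e = 0.707 × 0.375 = 0.2651 in; L = 24 in.
Weld metal: R_n/Ω = (1/2.0) × 0.6 × 60 × 0.2651 × 24 = 114.5 kips.
Base metal (shear rupture): R_n/Ω = (1/2.0) × 0.6 × 65 × 0.625 × 24 = 292.5 kips.
Governing: weld metal.

R_n/Ω ≈ 115 kips (weld metal governs)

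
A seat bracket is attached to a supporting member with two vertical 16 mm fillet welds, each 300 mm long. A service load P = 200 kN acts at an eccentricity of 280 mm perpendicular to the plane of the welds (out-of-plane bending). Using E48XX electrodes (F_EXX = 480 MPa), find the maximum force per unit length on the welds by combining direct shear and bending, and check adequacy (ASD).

L_w = 2 × 300 = 600 mm; section modulus (unit throat) S = 2 × L²/6 = 30000 mm².
Direct shear f_v = P/L_w = 200×10³/600 = 333.3 N/mm.
Moment M = P × e = 200×10³ × 280 = 56000000 N·mm; bending f_b = M/S = 1867 N/mm.
f_max = √(f_v² + f_b²) = √(333.3² + 1867²) = 1896 N/mm.
r_n/Ω = (1/2.0) × 0.6 × 480 × (0.707 × 16) = 1629 N/mm → NOT adequate.

f_max ≈ 1900 N/mm; NOT adequate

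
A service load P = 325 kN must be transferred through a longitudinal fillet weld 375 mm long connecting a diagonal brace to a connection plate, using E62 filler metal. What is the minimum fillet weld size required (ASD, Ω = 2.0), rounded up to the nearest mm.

w = 7 mm

E62XX → F_EXX = 620 MPa.
Total weld length L = 375 mm.
Required throat t_e = P × Ω / (0.6 F_EXX × L) = 325 × 2.0 / (0.6 × 620 × 375 × 10⁻³) = 4.659 mm.
Required leg w = t_e / 0.707 = 6.591 mm → use 7 mm.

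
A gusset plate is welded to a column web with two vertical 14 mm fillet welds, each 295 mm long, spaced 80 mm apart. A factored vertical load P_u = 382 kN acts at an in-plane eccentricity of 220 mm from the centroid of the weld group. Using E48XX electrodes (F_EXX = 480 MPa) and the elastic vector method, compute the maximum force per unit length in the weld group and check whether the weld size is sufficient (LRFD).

Total weld length L_w = 590 mm. Treat welds as unit-width lines.
Polar moment about centroid: J = 2[d³/12 + d(b/2)²] = 2[295³/12 + 295×40²] = 5223000 mm³.
Direct shear f_v = P/L_w = 382×10³ / 590 = 647.5 N/mm (vertical).
Torsion M = P·e = 382×10³ × 220 = 84040000 N·mm.
Critical point at (x, y) = (40, 147.5) from centroid. f_tx = M·y/J = 2373 N/mm; f_ty = M·x/J = 643.6 N/mm.
Resultant f_max = √[f_tx² + (f_v + f_ty)²] = √[2373² + (647.5 + 643.6)²] = 2702 N/mm.
Capacity per unit length: φr_n = 0.75 × 0.6 × 480 × (0.707 × 14) = 2138 N/mm.
2702 > 2138 → NOT adequate.

f_max ≈ 2700 N/mm; NOT adequate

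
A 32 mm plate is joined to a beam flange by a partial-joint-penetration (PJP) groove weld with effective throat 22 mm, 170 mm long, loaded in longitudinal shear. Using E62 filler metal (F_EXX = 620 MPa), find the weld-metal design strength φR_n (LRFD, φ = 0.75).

Effective throat (given) t_e = 22 mm.
A_we = 22 × 170 = 3740 mm².
F_nw = 0.6 F_EXX = 372 MPa.
φR_n = 0.75 × 372 × 3740 × 10⁻³ = 1043 kN.

φR_n ≈ 1040 kN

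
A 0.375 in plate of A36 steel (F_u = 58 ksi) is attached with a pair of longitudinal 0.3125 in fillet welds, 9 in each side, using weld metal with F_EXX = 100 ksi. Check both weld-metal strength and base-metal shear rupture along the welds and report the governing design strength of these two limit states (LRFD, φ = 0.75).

φR_n ≈ 176 kips (base-metal shear rupture governs)

t_e = 0.707 × 0.3125 = 0.2209 in; L = 18 in.
Weld metal: φR_n = 0.75 × 0.6 × 100 × 0.2209 × 18 = 179 kips.
Base metal (shear rupture): φR_n = 0.75 × 0.6 × 58 × 0.375 × 18 = 176.2 kips.
Governing: base-metal shear rupture.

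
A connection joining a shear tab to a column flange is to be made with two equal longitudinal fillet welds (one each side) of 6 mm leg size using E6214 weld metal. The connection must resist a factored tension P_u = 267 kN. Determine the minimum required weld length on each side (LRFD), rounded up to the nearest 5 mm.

E62XX → F_EXX = 620 MPa.
Throat t_e = 0.707 × 6 = 4.242 mm.
φr_n = 0.75 × 0.6 × 620 × 4.242 × 10⁻³ = 1.184 kN/mm.
L_req = P_u / φr_n = 267 / 1.184 = 225.6 mm total.
Per side: 225.6 / 2 = 112.8 mm.
Round up → use L = 115 mm on each side.

L = 115 mm on each side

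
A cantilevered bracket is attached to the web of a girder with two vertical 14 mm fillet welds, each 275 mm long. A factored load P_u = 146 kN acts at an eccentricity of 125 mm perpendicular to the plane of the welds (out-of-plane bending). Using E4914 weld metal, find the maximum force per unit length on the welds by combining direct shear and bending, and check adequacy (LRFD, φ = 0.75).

f_max ≈ 771 N/mm; adequate

E49XX → F_EXX = 490 MPa.
L_w = 2 × 275 = 550 mm; section modulus (unit throat) S = 2 × L²/6 = 25210 mm².
Direct shear f_v = P/L_w = 146×10³/550 = 265.5 N/mm.
Moment M = P × e = 146×10³ × 125 = 18250000 N·mm; bending f_b = M/S = 724 N/mm.
f_max = √(f_v² + f_b²) = √(265.5² + 724²) = 771.1 N/mm.
φr_n = 0.75 × 0.6 × 490 × (0.707 × 14) = 2183 N/mm → adequate.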